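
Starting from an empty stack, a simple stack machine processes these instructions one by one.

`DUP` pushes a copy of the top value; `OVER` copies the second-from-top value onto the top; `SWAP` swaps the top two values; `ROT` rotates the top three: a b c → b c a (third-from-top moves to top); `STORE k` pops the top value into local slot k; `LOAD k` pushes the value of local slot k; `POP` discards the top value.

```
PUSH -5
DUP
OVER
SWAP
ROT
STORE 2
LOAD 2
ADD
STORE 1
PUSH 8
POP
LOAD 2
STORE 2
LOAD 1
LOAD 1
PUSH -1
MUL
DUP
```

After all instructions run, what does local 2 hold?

PUSH -5 : -5
DUP     : -5 -5
OVER    : -5 -5 -5
SWAP    : -5 -5 -5
ROT     : -5 -5 -5
STORE 2 : -5 -5
LOAD 2  : -5 -5 -5
ADD     : -5 -10
STORE 1 : -5
PUSH 8  : -5 8
POP     : -5
LOAD 2  : -5 -5
STORE 2 : -5
LOAD 1  : -5 -10
LOAD 1  : -5 -10 -10
PUSH -1 : -5 -10 -10 -1
MUL     : -5 -10 10
DUP     : -5 -10 10 10

-5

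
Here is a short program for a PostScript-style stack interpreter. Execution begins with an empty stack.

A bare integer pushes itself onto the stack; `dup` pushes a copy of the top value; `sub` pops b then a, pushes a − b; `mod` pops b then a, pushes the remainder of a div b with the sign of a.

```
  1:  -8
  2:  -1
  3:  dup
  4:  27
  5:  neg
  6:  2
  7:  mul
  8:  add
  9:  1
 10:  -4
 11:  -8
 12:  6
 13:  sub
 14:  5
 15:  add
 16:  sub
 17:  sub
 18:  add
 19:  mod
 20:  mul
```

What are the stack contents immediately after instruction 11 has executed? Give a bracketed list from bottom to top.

-8  : [-8]
-1  : [-8, -1]
dup : [-8, -1, -1]
27  : [-8, -1, -1, 27]
neg : [-8, -1, -1, -27]
2   : [-8, -1, -1, -27, 2]
mul : [-8, -1, -1, -54]
add : [-8, -1, -55]
1   : [-8, -1, -55, 1]
-4  : [-8, -1, -55, 1, -4]
-8  : [-8, -1, -55, 1, -4, -8]

[-8, -1, -55, 1, -4, -8]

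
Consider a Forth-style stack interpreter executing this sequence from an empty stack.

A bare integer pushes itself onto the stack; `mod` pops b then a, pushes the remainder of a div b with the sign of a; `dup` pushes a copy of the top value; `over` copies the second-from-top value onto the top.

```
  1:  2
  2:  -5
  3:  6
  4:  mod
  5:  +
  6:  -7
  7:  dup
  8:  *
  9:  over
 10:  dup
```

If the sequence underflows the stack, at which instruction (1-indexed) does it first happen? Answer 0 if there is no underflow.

0

2    → 2
-5   → 2 -5
6    → 2 -5 6
mod  → 2 -5
+    → -3
-7   → -3 -7
dup  → -3 -7 -7
*    → -3 49
over → -3 49 -3
dup  → -3 49 -3 -3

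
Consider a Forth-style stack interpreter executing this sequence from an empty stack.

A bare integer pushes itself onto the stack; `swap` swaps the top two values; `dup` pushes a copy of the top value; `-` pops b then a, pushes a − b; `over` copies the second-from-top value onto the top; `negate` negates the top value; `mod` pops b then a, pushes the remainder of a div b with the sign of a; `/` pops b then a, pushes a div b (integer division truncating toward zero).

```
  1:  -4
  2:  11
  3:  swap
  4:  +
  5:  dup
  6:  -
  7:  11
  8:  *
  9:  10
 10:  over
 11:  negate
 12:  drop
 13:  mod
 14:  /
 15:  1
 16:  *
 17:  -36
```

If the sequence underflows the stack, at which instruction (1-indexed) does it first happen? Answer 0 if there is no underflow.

14

-4     -> [-4]
11     -> [-4, 11]
swap   -> [11, -4]
+      -> [7]
dup    -> [7, 7]
-      -> [0]
11     -> [0, 11]
*      -> [0]
10     -> [0, 10]
over   -> [0, 10, 0]
negate -> [0, 10, 0]
drop   -> [0, 10]
mod    -> [0]
/  — needs 2 operands, stack has 1 → underflow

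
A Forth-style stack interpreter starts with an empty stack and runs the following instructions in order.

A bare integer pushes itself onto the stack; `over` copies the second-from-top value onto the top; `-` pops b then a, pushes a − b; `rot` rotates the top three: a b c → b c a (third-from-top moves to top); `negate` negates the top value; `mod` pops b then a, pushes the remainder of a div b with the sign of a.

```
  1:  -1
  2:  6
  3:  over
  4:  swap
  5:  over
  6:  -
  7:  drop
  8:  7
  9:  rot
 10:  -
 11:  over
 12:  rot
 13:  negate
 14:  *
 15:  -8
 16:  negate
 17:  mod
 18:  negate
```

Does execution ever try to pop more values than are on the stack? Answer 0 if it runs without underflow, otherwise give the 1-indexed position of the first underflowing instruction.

0

-1      [-1]
6       [-1, 6]
over    [-1, 6, -1]
swap    [-1, -1, 6]
over    [-1, -1, 6, -1]
-       [-1, -1, 7]
drop    [-1, -1]
7       [-1, -1, 7]
rot     [-1, 7, -1]
-       [-1, 8]
over    [-1, 8, -1]
rot     [8, -1, -1]
negate  [8, -1, 1]
*       [8, -1]
-8      [8, -1, -8]
negate  [8, -1, 8]
mod     [8, -1]
negate  [8, 1]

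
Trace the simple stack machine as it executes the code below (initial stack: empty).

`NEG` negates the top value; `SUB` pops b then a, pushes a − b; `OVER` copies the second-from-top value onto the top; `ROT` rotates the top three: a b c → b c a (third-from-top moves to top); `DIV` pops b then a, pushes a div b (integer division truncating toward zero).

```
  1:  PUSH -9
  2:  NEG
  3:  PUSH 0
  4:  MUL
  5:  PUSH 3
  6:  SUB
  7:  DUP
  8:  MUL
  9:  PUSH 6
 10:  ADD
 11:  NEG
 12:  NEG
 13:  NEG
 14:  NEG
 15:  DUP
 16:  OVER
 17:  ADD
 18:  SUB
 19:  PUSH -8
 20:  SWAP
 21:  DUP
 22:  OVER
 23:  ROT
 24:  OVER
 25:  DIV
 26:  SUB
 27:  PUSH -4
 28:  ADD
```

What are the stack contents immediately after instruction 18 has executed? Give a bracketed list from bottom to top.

[-15]

PUSH -9  [-9]
NEG      [9]
PUSH 0   [9, 0]
MUL      [0]
PUSH 3   [0, 3]
SUB      [-3]
DUP      [-3, -3]
MUL      [9]
PUSH 6   [9, 6]
ADD      [15]
NEG      [-15]
NEG      [15]
NEG      [-15]
NEG      [15]
DUP      [15, 15]
OVER     [15, 15, 15]
ADD      [15, 30]
SUB      [-15]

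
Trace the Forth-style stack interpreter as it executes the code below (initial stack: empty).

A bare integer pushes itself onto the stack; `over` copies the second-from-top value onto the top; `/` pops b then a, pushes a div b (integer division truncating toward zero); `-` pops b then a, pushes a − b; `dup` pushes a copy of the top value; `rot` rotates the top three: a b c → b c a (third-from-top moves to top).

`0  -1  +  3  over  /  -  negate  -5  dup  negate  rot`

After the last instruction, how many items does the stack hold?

3

0      → [0]
-1     → [0, -1]
+      → [-1]
3      → [-1, 3]
over   → [-1, 3, -1]
/      → [-1, -3]
-      → [2]
negate → [-2]
-5     → [-2, -5]
dup    → [-2, -5, -5]
negate → [-2, -5, 5]
rot    → [-5, 5, -2]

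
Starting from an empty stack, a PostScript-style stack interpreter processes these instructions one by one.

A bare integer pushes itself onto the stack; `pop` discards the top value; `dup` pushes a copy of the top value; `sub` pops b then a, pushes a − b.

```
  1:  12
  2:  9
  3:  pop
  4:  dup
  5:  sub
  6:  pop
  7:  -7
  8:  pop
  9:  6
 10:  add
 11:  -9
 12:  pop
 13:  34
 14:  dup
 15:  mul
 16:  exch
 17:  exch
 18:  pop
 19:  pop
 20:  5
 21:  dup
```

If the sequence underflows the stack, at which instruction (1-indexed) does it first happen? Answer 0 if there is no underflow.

10

12  : [12]
9   : [12, 9]
pop : [12]
dup : [12, 12]
sub : [0]
pop : []
-7  : [-7]
pop : []
6   : [6]
add  — needs 2 operands, stack has 1 → underflow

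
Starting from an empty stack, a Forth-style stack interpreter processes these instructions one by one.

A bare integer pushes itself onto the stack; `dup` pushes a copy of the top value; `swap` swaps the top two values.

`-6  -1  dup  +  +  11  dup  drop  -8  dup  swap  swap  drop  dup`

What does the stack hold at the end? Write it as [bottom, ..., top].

[-8, 11, -8, -8]

-6   → -6
-1   → -6 -1
dup  → -6 -1 -1
+    → -6 -2
+    → -8
11   → -8 11
dup  → -8 11 11
drop → -8 11
-8   → -8 11 -8
dup  → -8 11 -8 -8
swap → -8 11 -8 -8
swap → -8 11 -8 -8
drop → -8 11 -8
dup  → -8 11 -8 -8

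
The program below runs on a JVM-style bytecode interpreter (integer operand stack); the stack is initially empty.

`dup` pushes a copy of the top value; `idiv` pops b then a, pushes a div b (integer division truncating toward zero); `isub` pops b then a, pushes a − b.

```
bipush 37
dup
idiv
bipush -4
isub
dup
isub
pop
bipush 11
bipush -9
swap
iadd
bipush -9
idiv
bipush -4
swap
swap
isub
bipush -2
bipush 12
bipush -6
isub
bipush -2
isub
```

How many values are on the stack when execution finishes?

bipush 37  [37]
dup        [37, 37]
idiv       [1]
bipush -4  [1, -4]
isub       [5]
dup        [5, 5]
isub       [0]
pop        []
bipush 11  [11]
bipush -9  [11, -9]
swap       [-9, 11]
iadd       [2]
bipush -9  [2, -9]
idiv       [0]
bipush -4  [0, -4]
swap       [-4, 0]
swap       [0, -4]
isub       [4]
bipush -2  [4, -2]
bipush 12  [4, -2, 12]
bipush -6  [4, -2, 12, -6]
isub       [4, -2, 18]
bipush -2  [4, -2, 18, -2]
isub       [4, -2, 20]

3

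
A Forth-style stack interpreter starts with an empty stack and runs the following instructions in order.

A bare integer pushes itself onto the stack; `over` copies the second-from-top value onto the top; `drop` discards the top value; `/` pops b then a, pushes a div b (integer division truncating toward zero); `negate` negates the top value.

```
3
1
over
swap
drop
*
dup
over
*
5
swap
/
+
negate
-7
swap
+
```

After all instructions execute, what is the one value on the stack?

3       3
1       3 1
over    3 1 3
swap    3 3 1
drop    3 3
*       9
dup     9 9
over    9 9 9
*       9 81
5       9 81 5
swap    9 5 81
/       9 0
+       9
negate  -9
-7      -9 -7
swap    -7 -9
+       -16

-16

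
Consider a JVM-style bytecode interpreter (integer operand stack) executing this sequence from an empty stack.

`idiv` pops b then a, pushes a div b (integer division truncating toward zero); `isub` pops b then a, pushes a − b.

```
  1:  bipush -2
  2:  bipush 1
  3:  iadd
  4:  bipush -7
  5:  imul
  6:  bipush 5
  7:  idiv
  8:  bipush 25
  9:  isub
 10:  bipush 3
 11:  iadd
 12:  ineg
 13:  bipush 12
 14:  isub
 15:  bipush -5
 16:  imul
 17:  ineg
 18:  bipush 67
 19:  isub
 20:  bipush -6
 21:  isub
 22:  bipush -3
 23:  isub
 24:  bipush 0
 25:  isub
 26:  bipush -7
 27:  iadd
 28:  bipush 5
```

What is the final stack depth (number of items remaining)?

2

bipush -2 : -2
bipush 1  : -2 1
iadd      : -1
bipush -7 : -1 -7
imul      : 7
bipush 5  : 7 5
idiv      : 1
bipush 25 : 1 25
isub      : -24
bipush 3  : -24 3
iadd      : -21
ineg      : 21
bipush 12 : 21 12
isub      : 9
bipush -5 : 9 -5
imul      : -45
ineg      : 45
bipush 67 : 45 67
isub      : -22
bipush -6 : -22 -6
isub      : -16
bipush -3 : -16 -3
isub      : -13
bipush 0  : -13 0
isub      : -13
bipush -7 : -13 -7
iadd      : -20
bipush 5  : -20 5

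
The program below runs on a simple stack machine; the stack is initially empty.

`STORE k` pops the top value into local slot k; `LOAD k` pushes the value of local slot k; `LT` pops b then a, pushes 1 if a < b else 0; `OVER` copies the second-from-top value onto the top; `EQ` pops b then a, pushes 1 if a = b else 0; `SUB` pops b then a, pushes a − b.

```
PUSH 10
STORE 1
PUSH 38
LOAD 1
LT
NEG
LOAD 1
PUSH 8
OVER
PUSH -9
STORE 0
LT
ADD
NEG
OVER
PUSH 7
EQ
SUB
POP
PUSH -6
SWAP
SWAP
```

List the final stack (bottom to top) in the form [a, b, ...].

[0, -6]

PUSH 10 → [10]
STORE 1 → []
PUSH 38 → [38]
LOAD 1  → [38, 10]
LT      → [0]
NEG     → [0]
LOAD 1  → [0, 10]
PUSH 8  → [0, 10, 8]
OVER    → [0, 10, 8, 10]
PUSH -9 → [0, 10, 8, 10, -9]
STORE 0 → [0, 10, 8, 10]
LT      → [0, 10, 1]
ADD     → [0, 11]
NEG     → [0, -11]
OVER    → [0, -11, 0]
PUSH 7  → [0, -11, 0, 7]
EQ      → [0, -11, 0]
SUB     → [0, -11]
POP     → [0]
PUSH -6 → [0, -6]
SWAP    → [-6, 0]
SWAP    → [0, -6]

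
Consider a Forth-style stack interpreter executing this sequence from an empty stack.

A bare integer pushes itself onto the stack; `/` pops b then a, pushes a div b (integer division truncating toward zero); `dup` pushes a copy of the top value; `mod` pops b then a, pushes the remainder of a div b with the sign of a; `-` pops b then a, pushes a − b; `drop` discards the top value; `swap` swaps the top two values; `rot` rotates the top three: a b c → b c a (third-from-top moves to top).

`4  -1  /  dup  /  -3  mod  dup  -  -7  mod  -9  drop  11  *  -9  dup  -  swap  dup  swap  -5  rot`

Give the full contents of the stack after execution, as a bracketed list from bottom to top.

[0, 0, -5, 0]

4    : [4]
-1   : [4, -1]
/    : [-4]
dup  : [-4, -4]
/    : [1]
-3   : [1, -3]
mod  : [1]
dup  : [1, 1]
-    : [0]
-7   : [0, -7]
mod  : [0]
-9   : [0, -9]
drop : [0]
11   : [0, 11]
*    : [0]
-9   : [0, -9]
dup  : [0, -9, -9]
-    : [0, 0]
swap : [0, 0]
dup  : [0, 0, 0]
swap : [0, 0, 0]
-5   : [0, 0, 0, -5]
rot  : [0, 0, -5, 0]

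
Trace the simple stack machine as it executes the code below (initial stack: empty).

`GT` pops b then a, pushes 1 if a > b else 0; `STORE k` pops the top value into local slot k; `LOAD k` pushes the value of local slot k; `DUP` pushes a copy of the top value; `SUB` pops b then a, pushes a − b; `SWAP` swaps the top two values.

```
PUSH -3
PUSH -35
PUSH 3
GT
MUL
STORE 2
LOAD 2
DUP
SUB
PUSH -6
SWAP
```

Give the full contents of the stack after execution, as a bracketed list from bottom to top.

PUSH -3  : -3
PUSH -35 : -3 -35
PUSH 3   : -3 -35 3
GT       : -3 0
MUL      : 0
STORE 2  : (empty)
LOAD 2   : 0
DUP      : 0 0
SUB      : 0
PUSH -6  : 0 -6
SWAP     : -6 0

[-6, 0]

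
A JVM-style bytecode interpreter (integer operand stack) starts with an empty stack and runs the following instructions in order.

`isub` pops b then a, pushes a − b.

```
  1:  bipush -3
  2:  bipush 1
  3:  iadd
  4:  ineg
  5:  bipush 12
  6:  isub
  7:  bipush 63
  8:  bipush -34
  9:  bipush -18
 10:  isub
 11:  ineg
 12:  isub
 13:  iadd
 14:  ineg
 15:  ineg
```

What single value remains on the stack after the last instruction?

bipush -3  → [-3]
bipush 1   → [-3, 1]
iadd       → [-2]
ineg       → [2]
bipush 12  → [2, 12]
isub       → [-10]
bipush 63  → [-10, 63]
bipush -34 → [-10, 63, -34]
bipush -18 → [-10, 63, -34, -18]
isub       → [-10, 63, -16]
ineg       → [-10, 63, 16]
isub       → [-10, 47]
iadd       → [37]
ineg       → [-37]
ineg       → [37]

37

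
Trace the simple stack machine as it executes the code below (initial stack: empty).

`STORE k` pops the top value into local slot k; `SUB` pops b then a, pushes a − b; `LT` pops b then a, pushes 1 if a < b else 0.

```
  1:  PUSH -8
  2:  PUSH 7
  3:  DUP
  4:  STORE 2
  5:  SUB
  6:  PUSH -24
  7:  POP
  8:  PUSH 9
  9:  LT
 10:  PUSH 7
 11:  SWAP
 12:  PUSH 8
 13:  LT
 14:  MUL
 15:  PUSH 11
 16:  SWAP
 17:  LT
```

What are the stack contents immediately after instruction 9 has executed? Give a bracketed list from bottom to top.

[1]

PUSH -8  : [-8]
PUSH 7   : [-8, 7]
DUP      : [-8, 7, 7]
STORE 2  : [-8, 7]
SUB      : [-15]
PUSH -24 : [-15, -24]
POP      : [-15]
PUSH 9   : [-15, 9]
LT       : [1]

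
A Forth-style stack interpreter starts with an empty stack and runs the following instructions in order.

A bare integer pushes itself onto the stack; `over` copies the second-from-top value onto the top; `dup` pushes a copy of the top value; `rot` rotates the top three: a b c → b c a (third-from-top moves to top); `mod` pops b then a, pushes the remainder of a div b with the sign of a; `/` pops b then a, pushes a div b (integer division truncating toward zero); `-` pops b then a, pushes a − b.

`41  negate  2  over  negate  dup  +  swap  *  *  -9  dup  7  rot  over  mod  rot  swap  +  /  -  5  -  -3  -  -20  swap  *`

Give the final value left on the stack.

134520

41     : [41]
negate : [-41]
2      : [-41, 2]
over   : [-41, 2, -41]
negate : [-41, 2, 41]
dup    : [-41, 2, 41, 41]
+      : [-41, 2, 82]
swap   : [-41, 82, 2]
*      : [-41, 164]
*      : [-6724]
-9     : [-6724, -9]
dup    : [-6724, -9, -9]
7      : [-6724, -9, -9, 7]
rot    : [-6724, -9, 7, -9]
over   : [-6724, -9, 7, -9, 7]
mod    : [-6724, -9, 7, -2]
rot    : [-6724, 7, -2, -9]
swap   : [-6724, 7, -9, -2]
+      : [-6724, 7, -11]
/      : [-6724, 0]
-      : [-6724]
5      : [-6724, 5]
-      : [-6729]
-3     : [-6729, -3]
-      : [-6726]
-20    : [-6726, -20]
swap   : [-20, -6726]
*      : [134520]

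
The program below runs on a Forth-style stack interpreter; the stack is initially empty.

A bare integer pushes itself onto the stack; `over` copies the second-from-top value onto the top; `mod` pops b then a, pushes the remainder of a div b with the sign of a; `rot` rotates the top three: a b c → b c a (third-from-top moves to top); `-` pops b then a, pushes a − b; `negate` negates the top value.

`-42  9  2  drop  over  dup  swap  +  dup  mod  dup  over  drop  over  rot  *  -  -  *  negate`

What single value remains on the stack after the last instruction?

378

-42    -> -42
9      -> -42 9
2      -> -42 9 2
drop   -> -42 9
over   -> -42 9 -42
dup    -> -42 9 -42 -42
swap   -> -42 9 -42 -42
+      -> -42 9 -84
dup    -> -42 9 -84 -84
mod    -> -42 9 0
dup    -> -42 9 0 0
over   -> -42 9 0 0 0
drop   -> -42 9 0 0
over   -> -42 9 0 0 0
rot    -> -42 9 0 0 0
*      -> -42 9 0 0
-      -> -42 9 0
-      -> -42 9
*      -> -378
negate -> 378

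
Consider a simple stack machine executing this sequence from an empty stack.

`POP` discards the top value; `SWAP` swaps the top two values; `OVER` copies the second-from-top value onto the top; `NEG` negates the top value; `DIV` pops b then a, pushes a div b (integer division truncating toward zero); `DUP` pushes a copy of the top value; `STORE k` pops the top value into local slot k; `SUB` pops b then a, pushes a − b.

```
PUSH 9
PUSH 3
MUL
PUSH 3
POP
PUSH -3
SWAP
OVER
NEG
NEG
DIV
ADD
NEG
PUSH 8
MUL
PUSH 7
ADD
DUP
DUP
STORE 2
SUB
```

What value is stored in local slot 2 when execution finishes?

103

PUSH 9  → [9]
PUSH 3  → [9, 3]
MUL     → [27]
PUSH 3  → [27, 3]
POP     → [27]
PUSH -3 → [27, -3]
SWAP    → [-3, 27]
OVER    → [-3, 27, -3]
NEG     → [-3, 27, 3]
NEG     → [-3, 27, -3]
DIV     → [-3, -9]
ADD     → [-12]
NEG     → [12]
PUSH 8  → [12, 8]
MUL     → [96]
PUSH 7  → [96, 7]
ADD     → [103]
DUP     → [103, 103]
DUP     → [103, 103, 103]
STORE 2 → [103, 103]
SUB     → [0]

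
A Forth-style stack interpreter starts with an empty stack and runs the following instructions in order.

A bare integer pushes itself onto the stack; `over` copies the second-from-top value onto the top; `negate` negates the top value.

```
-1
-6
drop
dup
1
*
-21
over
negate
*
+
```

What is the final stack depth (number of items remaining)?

-1     : -1
-6     : -1 -6
drop   : -1
dup    : -1 -1
1      : -1 -1 1
*      : -1 -1
-21    : -1 -1 -21
over   : -1 -1 -21 -1
negate : -1 -1 -21 1
*      : -1 -1 -21
+      : -1 -22

2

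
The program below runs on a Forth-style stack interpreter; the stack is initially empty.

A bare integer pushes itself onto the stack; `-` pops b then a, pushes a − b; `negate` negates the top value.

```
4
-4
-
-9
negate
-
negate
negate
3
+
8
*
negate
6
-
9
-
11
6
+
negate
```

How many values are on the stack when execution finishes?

2

4       [4]
-4      [4, -4]
-       [8]
-9      [8, -9]
negate  [8, 9]
-       [-1]
negate  [1]
negate  [-1]
3       [-1, 3]
+       [2]
8       [2, 8]
*       [16]
negate  [-16]
6       [-16, 6]
-       [-22]
9       [-22, 9]
-       [-31]
11      [-31, 11]
6       [-31, 11, 6]
+       [-31, 17]
negate  [-31, -17]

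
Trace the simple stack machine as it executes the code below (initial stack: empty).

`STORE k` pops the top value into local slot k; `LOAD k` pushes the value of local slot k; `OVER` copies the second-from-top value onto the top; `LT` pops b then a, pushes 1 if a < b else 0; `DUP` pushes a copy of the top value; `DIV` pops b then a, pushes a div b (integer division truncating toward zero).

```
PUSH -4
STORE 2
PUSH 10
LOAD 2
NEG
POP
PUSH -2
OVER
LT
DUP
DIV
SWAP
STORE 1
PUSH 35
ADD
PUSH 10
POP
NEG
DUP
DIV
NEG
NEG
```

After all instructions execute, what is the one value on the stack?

PUSH -4 : [-4]
STORE 2 : []
PUSH 10 : [10]
LOAD 2  : [10, -4]
NEG     : [10, 4]
POP     : [10]
PUSH -2 : [10, -2]
OVER    : [10, -2, 10]
LT      : [10, 1]
DUP     : [10, 1, 1]
DIV     : [10, 1]
SWAP    : [1, 10]
STORE 1 : [1]
PUSH 35 : [1, 35]
ADD     : [36]
PUSH 10 : [36, 10]
POP     : [36]
NEG     : [-36]
DUP     : [-36, -36]
DIV     : [1]
NEG     : [-1]
NEG     : [1]

1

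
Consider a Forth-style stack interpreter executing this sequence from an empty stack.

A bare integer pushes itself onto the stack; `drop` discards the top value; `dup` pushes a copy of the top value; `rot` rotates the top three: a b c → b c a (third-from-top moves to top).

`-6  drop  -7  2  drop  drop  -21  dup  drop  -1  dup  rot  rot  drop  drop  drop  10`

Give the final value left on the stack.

10

-6   → -6
drop → (empty)
-7   → -7
2    → -7 2
drop → -7
drop → (empty)
-21  → -21
dup  → -21 -21
drop → -21
-1   → -21 -1
dup  → -21 -1 -1
rot  → -1 -1 -21
rot  → -1 -21 -1
drop → -1 -21
drop → -1
drop → (empty)
10   → 10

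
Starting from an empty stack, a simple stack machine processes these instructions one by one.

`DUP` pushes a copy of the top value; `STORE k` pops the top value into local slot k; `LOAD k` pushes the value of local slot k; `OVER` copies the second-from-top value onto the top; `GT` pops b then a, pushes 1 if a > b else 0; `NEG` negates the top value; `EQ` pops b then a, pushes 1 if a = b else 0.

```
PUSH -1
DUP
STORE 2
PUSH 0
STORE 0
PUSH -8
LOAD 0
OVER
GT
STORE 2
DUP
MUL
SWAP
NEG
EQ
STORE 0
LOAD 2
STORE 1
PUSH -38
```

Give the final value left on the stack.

PUSH -1  → -1
DUP      → -1 -1
STORE 2  → -1
PUSH 0   → -1 0
STORE 0  → -1
PUSH -8  → -1 -8
LOAD 0   → -1 -8 0
OVER     → -1 -8 0 -8
GT       → -1 -8 1
STORE 2  → -1 -8
DUP      → -1 -8 -8
MUL      → -1 64
SWAP     → 64 -1
NEG      → 64 1
EQ       → 0
STORE 0  → (empty)
LOAD 2   → 1
STORE 1  → (empty)
PUSH -38 → -38

-38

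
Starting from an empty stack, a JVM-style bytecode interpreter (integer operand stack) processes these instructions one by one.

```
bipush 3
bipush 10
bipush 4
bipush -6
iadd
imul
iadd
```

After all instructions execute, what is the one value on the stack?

-17

bipush 3  → 3
bipush 10 → 3 10
bipush 4  → 3 10 4
bipush -6 → 3 10 4 -6
iadd      → 3 10 -2
imul      → 3 -20
iadd      → -17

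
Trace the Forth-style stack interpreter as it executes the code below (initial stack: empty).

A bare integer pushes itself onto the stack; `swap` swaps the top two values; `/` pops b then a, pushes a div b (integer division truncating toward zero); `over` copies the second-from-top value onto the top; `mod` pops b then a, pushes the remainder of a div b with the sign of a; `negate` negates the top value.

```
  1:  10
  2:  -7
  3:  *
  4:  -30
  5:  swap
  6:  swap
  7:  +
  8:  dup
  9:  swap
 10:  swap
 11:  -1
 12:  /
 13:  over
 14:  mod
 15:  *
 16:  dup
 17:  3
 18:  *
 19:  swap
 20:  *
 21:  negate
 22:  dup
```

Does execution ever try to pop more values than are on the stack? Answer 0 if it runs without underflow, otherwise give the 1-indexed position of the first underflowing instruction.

0

10      [10]
-7      [10, -7]
*       [-70]
-30     [-70, -30]
swap    [-30, -70]
swap    [-70, -30]
+       [-100]
dup     [-100, -100]
swap    [-100, -100]
swap    [-100, -100]
-1      [-100, -100, -1]
/       [-100, 100]
over    [-100, 100, -100]
mod     [-100, 0]
*       [0]
dup     [0, 0]
3       [0, 0, 3]
*       [0, 0]
swap    [0, 0]
*       [0]
negate  [0]
dup     [0, 0]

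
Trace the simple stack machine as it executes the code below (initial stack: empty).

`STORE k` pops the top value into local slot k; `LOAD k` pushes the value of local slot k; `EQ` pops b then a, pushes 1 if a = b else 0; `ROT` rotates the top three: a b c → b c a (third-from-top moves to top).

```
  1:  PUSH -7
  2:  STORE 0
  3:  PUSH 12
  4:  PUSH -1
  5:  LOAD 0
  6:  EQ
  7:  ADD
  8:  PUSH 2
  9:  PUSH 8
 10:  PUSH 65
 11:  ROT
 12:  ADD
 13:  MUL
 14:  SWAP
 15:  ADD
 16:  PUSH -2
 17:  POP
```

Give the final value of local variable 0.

-7

PUSH -7 : [-7]
STORE 0 : []
PUSH 12 : [12]
PUSH -1 : [12, -1]
LOAD 0  : [12, -1, -7]
EQ      : [12, 0]
ADD     : [12]
PUSH 2  : [12, 2]
PUSH 8  : [12, 2, 8]
PUSH 65 : [12, 2, 8, 65]
ROT     : [12, 8, 65, 2]
ADD     : [12, 8, 67]
MUL     : [12, 536]
SWAP    : [536, 12]
ADD     : [548]
PUSH -2 : [548, -2]
POP     : [548]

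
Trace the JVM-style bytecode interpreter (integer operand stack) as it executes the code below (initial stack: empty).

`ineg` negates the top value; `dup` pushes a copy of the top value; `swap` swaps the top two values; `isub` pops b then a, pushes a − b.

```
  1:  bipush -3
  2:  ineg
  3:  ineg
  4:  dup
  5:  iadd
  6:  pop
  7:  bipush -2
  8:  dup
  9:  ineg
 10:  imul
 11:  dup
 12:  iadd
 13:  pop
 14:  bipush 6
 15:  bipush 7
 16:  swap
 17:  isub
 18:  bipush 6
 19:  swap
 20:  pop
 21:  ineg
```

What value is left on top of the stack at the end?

-6

bipush -3 -> [-3]
ineg      -> [3]
ineg      -> [-3]
dup       -> [-3, -3]
iadd      -> [-6]
pop       -> []
bipush -2 -> [-2]
dup       -> [-2, -2]
ineg      -> [-2, 2]
imul      -> [-4]
dup       -> [-4, -4]
iadd      -> [-8]
pop       -> []
bipush 6  -> [6]
bipush 7  -> [6, 7]
swap      -> [7, 6]
isub      -> [1]
bipush 6  -> [1, 6]
swap      -> [6, 1]
pop       -> [6]
ineg      -> [-6]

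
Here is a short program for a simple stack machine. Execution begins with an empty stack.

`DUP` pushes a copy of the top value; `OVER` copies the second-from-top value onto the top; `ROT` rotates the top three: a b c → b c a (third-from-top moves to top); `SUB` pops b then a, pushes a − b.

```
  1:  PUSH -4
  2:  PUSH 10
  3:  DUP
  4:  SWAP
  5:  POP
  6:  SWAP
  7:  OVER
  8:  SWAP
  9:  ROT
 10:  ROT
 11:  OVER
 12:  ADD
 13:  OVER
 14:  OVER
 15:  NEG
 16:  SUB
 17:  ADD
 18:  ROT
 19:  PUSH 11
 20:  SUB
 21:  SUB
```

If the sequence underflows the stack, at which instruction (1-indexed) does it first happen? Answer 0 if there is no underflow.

0

PUSH -4 → -4
PUSH 10 → -4 10
DUP     → -4 10 10
SWAP    → -4 10 10
POP     → -4 10
SWAP    → 10 -4
OVER    → 10 -4 10
SWAP    → 10 10 -4
ROT     → 10 -4 10
ROT     → -4 10 10
OVER    → -4 10 10 10
ADD     → -4 10 20
OVER    → -4 10 20 10
OVER    → -4 10 20 10 20
NEG     → -4 10 20 10 -20
SUB     → -4 10 20 30
ADD     → -4 10 50
ROT     → 10 50 -4
PUSH 11 → 10 50 -4 11
SUB     → 10 50 -15
SUB     → 10 65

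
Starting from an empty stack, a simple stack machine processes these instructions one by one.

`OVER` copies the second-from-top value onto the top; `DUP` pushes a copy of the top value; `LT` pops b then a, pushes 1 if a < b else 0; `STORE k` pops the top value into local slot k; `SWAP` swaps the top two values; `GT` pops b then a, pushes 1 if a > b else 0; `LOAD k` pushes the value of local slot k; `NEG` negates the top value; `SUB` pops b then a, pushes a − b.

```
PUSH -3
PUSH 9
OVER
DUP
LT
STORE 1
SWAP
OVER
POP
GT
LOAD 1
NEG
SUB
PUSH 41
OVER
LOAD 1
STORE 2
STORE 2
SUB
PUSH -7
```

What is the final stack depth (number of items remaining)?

PUSH -3 : [-3]
PUSH 9  : [-3, 9]
OVER    : [-3, 9, -3]
DUP     : [-3, 9, -3, -3]
LT      : [-3, 9, 0]
STORE 1 : [-3, 9]
SWAP    : [9, -3]
OVER    : [9, -3, 9]
POP     : [9, -3]
GT      : [1]
LOAD 1  : [1, 0]
NEG     : [1, 0]
SUB     : [1]
PUSH 41 : [1, 41]
OVER    : [1, 41, 1]
LOAD 1  : [1, 41, 1, 0]
STORE 2 : [1, 41, 1]
STORE 2 : [1, 41]
SUB     : [-40]
PUSH -7 : [-40, -7]

2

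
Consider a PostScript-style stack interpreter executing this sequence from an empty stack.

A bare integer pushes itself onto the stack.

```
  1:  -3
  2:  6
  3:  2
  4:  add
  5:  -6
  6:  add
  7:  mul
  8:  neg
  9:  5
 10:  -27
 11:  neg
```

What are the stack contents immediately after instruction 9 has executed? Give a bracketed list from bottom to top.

[6, 5]

-3  : [-3]
6   : [-3, 6]
2   : [-3, 6, 2]
add : [-3, 8]
-6  : [-3, 8, -6]
add : [-3, 2]
mul : [-6]
neg : [6]
5   : [6, 5]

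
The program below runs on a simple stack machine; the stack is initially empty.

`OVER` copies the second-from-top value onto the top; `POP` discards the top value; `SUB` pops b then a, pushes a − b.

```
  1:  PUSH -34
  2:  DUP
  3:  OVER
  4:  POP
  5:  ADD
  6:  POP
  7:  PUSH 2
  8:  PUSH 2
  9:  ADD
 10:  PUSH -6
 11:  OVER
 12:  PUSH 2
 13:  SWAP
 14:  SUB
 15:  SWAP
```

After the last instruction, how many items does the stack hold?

3

PUSH -34  -34
DUP       -34 -34
OVER      -34 -34 -34
POP       -34 -34
ADD       -68
POP       (empty)
PUSH 2    2
PUSH 2    2 2
ADD       4
PUSH -6   4 -6
OVER      4 -6 4
PUSH 2    4 -6 4 2
SWAP      4 -6 2 4
SUB       4 -6 -2
SWAP      4 -2 -6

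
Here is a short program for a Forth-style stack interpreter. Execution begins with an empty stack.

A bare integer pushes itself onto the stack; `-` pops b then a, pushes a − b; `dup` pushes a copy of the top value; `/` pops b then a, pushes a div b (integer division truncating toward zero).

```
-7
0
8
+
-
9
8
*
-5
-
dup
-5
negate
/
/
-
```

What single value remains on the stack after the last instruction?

-7     : -7
0      : -7 0
8      : -7 0 8
+      : -7 8
-      : -15
9      : -15 9
8      : -15 9 8
*      : -15 72
-5     : -15 72 -5
-      : -15 77
dup    : -15 77 77
-5     : -15 77 77 -5
negate : -15 77 77 5
/      : -15 77 15
/      : -15 5
-      : -20

-20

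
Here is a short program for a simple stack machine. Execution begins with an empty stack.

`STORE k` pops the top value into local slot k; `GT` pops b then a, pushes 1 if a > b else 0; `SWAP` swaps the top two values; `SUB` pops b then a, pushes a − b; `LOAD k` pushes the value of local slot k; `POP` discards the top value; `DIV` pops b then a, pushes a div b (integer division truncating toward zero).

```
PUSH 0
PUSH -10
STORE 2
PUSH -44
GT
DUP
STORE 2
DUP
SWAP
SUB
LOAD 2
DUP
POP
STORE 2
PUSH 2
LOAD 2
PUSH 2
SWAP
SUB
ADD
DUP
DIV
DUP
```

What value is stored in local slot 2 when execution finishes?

1

PUSH 0   -> 0
PUSH -10 -> 0 -10
STORE 2  -> 0
PUSH -44 -> 0 -44
GT       -> 1
DUP      -> 1 1
STORE 2  -> 1
DUP      -> 1 1
SWAP     -> 1 1
SUB      -> 0
LOAD 2   -> 0 1
DUP      -> 0 1 1
POP      -> 0 1
STORE 2  -> 0
PUSH 2   -> 0 2
LOAD 2   -> 0 2 1
PUSH 2   -> 0 2 1 2
SWAP     -> 0 2 2 1
SUB      -> 0 2 1
ADD      -> 0 3
DUP      -> 0 3 3
DIV      -> 0 1
DUP      -> 0 1 1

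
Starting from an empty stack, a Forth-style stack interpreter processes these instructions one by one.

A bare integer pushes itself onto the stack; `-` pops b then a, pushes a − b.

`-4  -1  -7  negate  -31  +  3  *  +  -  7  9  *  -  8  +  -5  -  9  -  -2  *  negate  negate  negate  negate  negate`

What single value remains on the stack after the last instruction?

20

-4     → -4
-1     → -4 -1
-7     → -4 -1 -7
negate → -4 -1 7
-31    → -4 -1 7 -31
+      → -4 -1 -24
3      → -4 -1 -24 3
*      → -4 -1 -72
+      → -4 -73
-      → 69
7      → 69 7
9      → 69 7 9
*      → 69 63
-      → 6
8      → 6 8
+      → 14
-5     → 14 -5
-      → 19
9      → 19 9
-      → 10
-2     → 10 -2
*      → -20
negate → 20
negate → -20
negate → 20
negate → -20
negate → 20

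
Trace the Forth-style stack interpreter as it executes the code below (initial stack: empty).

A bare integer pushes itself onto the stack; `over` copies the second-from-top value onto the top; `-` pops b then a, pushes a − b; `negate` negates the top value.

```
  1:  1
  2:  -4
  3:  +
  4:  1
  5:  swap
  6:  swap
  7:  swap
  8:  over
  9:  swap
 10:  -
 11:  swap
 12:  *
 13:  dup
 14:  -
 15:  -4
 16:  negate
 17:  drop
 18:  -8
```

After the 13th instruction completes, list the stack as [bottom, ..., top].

1    -> 1
-4   -> 1 -4
+    -> -3
1    -> -3 1
swap -> 1 -3
swap -> -3 1
swap -> 1 -3
over -> 1 -3 1
swap -> 1 1 -3
-    -> 1 4
swap -> 4 1
*    -> 4
dup  -> 4 4

[4, 4]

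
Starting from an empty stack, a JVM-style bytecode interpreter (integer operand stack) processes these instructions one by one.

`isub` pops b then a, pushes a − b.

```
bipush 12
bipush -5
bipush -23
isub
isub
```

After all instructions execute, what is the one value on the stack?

-6

bipush 12  -> 12
bipush -5  -> 12 -5
bipush -23 -> 12 -5 -23
isub       -> 12 18
isub       -> -6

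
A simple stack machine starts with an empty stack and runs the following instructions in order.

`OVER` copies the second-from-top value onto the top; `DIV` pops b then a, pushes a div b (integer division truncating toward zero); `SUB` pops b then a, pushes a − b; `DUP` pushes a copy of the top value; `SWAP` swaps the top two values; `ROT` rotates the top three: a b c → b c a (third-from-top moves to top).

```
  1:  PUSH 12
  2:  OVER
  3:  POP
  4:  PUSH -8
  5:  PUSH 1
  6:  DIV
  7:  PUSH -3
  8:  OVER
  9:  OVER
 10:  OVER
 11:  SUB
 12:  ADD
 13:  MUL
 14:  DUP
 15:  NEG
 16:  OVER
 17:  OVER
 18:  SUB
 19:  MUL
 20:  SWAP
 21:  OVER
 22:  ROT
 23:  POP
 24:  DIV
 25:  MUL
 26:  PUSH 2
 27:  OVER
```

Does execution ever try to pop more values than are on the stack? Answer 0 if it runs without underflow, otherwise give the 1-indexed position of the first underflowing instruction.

PUSH 12  12
OVER  — needs 2 operands, stack has 1 → underflow

2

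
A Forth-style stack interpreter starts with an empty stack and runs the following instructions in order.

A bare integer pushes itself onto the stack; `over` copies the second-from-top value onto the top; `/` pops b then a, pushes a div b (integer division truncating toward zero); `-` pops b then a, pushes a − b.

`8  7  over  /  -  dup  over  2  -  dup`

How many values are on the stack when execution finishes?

4

8    : [8]
7    : [8, 7]
over : [8, 7, 8]
/    : [8, 0]
-    : [8]
dup  : [8, 8]
over : [8, 8, 8]
2    : [8, 8, 8, 2]
-    : [8, 8, 6]
dup  : [8, 8, 6, 6]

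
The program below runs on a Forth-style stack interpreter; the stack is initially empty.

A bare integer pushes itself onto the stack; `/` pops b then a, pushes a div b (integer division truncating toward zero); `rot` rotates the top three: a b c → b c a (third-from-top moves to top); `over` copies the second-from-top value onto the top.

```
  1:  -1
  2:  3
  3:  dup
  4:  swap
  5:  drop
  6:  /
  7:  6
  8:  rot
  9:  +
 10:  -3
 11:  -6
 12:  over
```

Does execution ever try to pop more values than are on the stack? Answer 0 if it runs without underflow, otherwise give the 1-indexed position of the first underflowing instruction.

-1   -> -1
3    -> -1 3
dup  -> -1 3 3
swap -> -1 3 3
drop -> -1 3
/    -> 0
6    -> 0 6
rot  — needs 3 operands, stack has 2 → underflow

8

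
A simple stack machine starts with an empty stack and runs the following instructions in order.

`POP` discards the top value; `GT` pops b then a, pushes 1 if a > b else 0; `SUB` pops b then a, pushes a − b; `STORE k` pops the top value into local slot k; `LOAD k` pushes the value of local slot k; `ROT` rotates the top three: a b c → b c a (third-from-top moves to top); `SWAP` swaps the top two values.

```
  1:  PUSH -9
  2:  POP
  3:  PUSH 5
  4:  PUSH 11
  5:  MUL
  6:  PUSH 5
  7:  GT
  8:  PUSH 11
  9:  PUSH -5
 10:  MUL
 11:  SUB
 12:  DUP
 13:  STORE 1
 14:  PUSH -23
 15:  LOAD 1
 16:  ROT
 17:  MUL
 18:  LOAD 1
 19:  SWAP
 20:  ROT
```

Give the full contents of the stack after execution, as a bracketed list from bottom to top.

PUSH -9   -9
POP       (empty)
PUSH 5    5
PUSH 11   5 11
MUL       55
PUSH 5    55 5
GT        1
PUSH 11   1 11
PUSH -5   1 11 -5
MUL       1 -55
SUB       56
DUP       56 56
STORE 1   56
PUSH -23  56 -23
LOAD 1    56 -23 56
ROT       -23 56 56
MUL       -23 3136
LOAD 1    -23 3136 56
SWAP      -23 56 3136
ROT       56 3136 -23

[56, 3136, -23]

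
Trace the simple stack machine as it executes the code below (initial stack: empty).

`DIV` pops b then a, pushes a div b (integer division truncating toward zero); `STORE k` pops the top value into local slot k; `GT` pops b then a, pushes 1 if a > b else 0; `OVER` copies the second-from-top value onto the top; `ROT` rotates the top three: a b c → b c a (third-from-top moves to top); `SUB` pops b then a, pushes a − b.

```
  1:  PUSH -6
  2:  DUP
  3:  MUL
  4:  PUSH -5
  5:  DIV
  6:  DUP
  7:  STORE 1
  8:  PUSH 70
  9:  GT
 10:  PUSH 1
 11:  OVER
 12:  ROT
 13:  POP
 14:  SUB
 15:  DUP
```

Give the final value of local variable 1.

-7

PUSH -6  -6
DUP      -6 -6
MUL      36
PUSH -5  36 -5
DIV      -7
DUP      -7 -7
STORE 1  -7
PUSH 70  -7 70
GT       0
PUSH 1   0 1
OVER     0 1 0
ROT      1 0 0
POP      1 0
SUB      1
DUP      1 1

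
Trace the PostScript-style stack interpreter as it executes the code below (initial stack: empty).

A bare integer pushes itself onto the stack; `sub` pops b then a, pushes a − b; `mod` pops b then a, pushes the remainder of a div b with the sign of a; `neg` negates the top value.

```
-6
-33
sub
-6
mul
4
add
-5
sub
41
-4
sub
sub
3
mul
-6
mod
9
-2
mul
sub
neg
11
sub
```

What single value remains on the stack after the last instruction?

-6   [-6]
-33  [-6, -33]
sub  [27]
-6   [27, -6]
mul  [-162]
4    [-162, 4]
add  [-158]
-5   [-158, -5]
sub  [-153]
41   [-153, 41]
-4   [-153, 41, -4]
sub  [-153, 45]
sub  [-198]
3    [-198, 3]
mul  [-594]
-6   [-594, -6]
mod  [0]
9    [0, 9]
-2   [0, 9, -2]
mul  [0, -18]
sub  [18]
neg  [-18]
11   [-18, 11]
sub  [-29]

-29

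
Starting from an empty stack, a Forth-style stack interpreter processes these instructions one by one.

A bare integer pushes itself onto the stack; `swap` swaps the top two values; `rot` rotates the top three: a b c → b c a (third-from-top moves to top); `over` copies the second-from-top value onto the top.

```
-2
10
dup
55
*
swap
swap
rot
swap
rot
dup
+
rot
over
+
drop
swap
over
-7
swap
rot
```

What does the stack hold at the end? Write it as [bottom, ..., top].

-2   : -2
10   : -2 10
dup  : -2 10 10
55   : -2 10 10 55
*    : -2 10 550
swap : -2 550 10
swap : -2 10 550
rot  : 10 550 -2
swap : 10 -2 550
rot  : -2 550 10
dup  : -2 550 10 10
+    : -2 550 20
rot  : 550 20 -2
over : 550 20 -2 20
+    : 550 20 18
drop : 550 20
swap : 20 550
over : 20 550 20
-7   : 20 550 20 -7
swap : 20 550 -7 20
rot  : 20 -7 20 550

[20, -7, 20, 550]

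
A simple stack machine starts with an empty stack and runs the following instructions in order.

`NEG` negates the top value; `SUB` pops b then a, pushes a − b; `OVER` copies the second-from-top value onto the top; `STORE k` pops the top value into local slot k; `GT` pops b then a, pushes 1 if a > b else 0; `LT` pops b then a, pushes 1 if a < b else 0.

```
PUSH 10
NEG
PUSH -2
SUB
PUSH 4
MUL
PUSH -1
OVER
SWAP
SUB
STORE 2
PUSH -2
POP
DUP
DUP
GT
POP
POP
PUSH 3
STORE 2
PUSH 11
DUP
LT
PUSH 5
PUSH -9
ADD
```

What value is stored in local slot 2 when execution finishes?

PUSH 10 : 10
NEG     : -10
PUSH -2 : -10 -2
SUB     : -8
PUSH 4  : -8 4
MUL     : -32
PUSH -1 : -32 -1
OVER    : -32 -1 -32
SWAP    : -32 -32 -1
SUB     : -32 -31
STORE 2 : -32
PUSH -2 : -32 -2
POP     : -32
DUP     : -32 -32
DUP     : -32 -32 -32
GT      : -32 0
POP     : -32
POP     : (empty)
PUSH 3  : 3
STORE 2 : (empty)
PUSH 11 : 11
DUP     : 11 11
LT      : 0
PUSH 5  : 0 5
PUSH -9 : 0 5 -9
ADD     : 0 -4

3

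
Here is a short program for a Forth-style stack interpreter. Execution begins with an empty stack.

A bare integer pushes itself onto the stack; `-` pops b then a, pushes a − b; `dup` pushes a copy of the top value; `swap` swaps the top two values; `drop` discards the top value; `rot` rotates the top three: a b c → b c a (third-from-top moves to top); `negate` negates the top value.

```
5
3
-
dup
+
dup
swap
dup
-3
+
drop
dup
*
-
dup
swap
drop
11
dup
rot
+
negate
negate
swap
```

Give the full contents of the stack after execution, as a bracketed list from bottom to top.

5      : [5]
3      : [5, 3]
-      : [2]
dup    : [2, 2]
+      : [4]
dup    : [4, 4]
swap   : [4, 4]
dup    : [4, 4, 4]
-3     : [4, 4, 4, -3]
+      : [4, 4, 1]
drop   : [4, 4]
dup    : [4, 4, 4]
*      : [4, 16]
-      : [-12]
dup    : [-12, -12]
swap   : [-12, -12]
drop   : [-12]
11     : [-12, 11]
dup    : [-12, 11, 11]
rot    : [11, 11, -12]
+      : [11, -1]
negate : [11, 1]
negate : [11, -1]
swap   : [-1, 11]

[-1, 11]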